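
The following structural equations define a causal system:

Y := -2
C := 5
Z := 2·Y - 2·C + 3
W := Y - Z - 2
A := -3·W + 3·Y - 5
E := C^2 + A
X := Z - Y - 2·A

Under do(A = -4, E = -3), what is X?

Under do(A = -4, E = -3), each intervened variable's structural equation is replaced by its fixed value.
Z = 2·Y - 2·C + 3  [with Y=-2, C=5]  = -11
X = Z - Y - 2·A  [with Z=-11, Y=-2, A=-4]  = -1

-1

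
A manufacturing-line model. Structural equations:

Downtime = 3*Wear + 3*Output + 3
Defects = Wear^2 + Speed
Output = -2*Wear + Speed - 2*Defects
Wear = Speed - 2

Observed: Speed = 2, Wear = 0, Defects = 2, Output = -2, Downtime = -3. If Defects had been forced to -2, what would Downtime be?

do(Defects=-2) replaces the equation Defects = Wear^2 + Speed with the constant Defects = -2.
Wear = Speed - 2  [with Speed=2]  = 0
Output = -2*Wear + Speed - 2*Defects  [with Wear=0, Speed=2, Defects=-2]  = 6
Downtime = 3*Wear + 3*Output + 3  [with Wear=0, Output=6]  = 21

21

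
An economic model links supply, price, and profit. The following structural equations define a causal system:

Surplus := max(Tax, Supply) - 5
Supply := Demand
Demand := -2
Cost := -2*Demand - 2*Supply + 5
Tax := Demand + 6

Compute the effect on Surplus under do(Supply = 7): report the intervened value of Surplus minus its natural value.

do(Supply=7) replaces the equation Supply := Demand with the constant Supply = 7.
Tax = Demand + 6  [with Demand=-2]  = 4
Surplus = max(Tax, Supply) - 5  [with Tax=4, Supply=7]  = 2
Without intervention: Supply = Demand  [with Demand=-2]  = -2; Tax = Demand + 6  [with Demand=-2]  = 4; Surplus = max(Tax, Supply) - 5  [with Tax=4, Supply=-2]  = -1.
Change = 2 − (-1) = 3.

3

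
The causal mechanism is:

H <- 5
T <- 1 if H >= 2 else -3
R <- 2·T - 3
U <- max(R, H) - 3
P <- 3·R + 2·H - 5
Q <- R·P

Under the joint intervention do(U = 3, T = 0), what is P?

-4

The joint intervention fixes U = 3, T = 0, removing each variable's own equation.
R = 2·T - 3  [with T=0]  = -3
P = 3·R + 2·H - 5  [with R=-3, H=5]  = -4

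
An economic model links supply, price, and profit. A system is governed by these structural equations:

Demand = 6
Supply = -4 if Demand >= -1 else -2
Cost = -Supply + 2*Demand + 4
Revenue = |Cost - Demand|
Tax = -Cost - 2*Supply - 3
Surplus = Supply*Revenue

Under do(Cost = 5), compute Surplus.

-4

The intervention breaks the incoming arrows to Cost: Cost = -Supply + 2*Demand + 4 no longer applies, and Cost = 5.
Supply = -4 if Demand >= -1 else -2  [with Demand=6]  = -4
Revenue = |Cost - Demand|  [with Cost=5, Demand=6]  = 1
Surplus = Supply*Revenue  [with Supply=-4, Revenue=1]  = -4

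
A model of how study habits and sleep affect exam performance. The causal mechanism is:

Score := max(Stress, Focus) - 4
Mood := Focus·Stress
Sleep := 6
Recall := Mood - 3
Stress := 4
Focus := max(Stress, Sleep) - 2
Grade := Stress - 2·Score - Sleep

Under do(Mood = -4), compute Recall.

-7

The intervention breaks the incoming arrows to Mood: Mood := Focus·Stress no longer applies, and Mood = -4.
Recall = Mood - 3  [with Mood=-4]  = -7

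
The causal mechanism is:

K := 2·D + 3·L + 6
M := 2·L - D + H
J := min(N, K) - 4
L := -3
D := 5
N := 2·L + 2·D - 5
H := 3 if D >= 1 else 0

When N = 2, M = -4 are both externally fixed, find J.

-2

Under do(N = 2, M = -4), each intervened variable's structural equation is replaced by its fixed value.
K = 2·D + 3·L + 6  [with D=5, L=-3]  = 7
J = min(N, K) - 4  [with N=2, K=7]  = -2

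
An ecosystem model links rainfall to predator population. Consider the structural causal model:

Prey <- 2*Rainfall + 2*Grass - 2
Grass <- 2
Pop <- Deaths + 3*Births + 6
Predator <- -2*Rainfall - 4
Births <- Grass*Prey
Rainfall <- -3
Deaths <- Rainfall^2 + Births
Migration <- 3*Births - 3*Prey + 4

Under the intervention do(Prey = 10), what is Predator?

2

The intervention breaks the incoming arrows to Prey: Prey <- 2*Rainfall + 2*Grass - 2 no longer applies, and Prey = 10.
Predator is not downstream of the intervention, so its value is determined by the original equations.
Predator = -2*Rainfall - 4  [with Rainfall=-3]  = 2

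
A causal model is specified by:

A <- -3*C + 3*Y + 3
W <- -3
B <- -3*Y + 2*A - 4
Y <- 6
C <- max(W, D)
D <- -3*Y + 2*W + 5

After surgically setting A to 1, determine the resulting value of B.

The intervention breaks the incoming arrows to A: A <- -3*C + 3*Y + 3 no longer applies, and A = 1.
B = -3*Y + 2*A - 4  [with Y=6, A=1]  = -20

-20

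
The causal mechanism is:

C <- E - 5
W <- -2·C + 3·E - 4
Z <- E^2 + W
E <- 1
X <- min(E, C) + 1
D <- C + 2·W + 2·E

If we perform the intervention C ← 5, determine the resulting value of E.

Under do(C=5), the mechanism C <- E - 5 is discarded; C is fixed at 5.
E is not downstream of the intervention, so its value is determined by the original equations.

1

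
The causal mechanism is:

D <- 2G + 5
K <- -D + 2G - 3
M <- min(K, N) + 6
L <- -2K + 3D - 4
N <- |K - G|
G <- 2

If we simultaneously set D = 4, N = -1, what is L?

The joint intervention fixes D = 4, N = -1, removing each variable's own equation.
K = -D + 2G - 3  [with D=4, G=2]  = -3
L = -2K + 3D - 4  [with K=-3, D=4]  = 14

14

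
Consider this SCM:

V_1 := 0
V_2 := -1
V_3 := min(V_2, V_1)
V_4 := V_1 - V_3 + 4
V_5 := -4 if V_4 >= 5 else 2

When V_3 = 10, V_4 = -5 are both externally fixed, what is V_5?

2

Setting V_3 = 10, V_4 = -5 by intervention discards those variables' equations.
V_5 = -4 if V_4 >= 5 else 2  [with V_4=-5]  = 2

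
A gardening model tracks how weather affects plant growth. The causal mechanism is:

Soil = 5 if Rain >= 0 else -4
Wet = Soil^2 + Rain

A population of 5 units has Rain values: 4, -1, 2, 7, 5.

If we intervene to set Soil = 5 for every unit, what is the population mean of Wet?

Every unit gets Soil=5 under the intervention. Wet values become 29, 24, 27, 32, 30; E[Wet|do(Soil=5)] = 28.4.

28.4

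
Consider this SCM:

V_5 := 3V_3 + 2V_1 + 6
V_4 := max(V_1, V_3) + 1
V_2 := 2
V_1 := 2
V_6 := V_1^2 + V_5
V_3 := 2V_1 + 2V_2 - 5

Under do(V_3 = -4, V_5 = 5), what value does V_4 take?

The joint intervention fixes V_3 = -4, V_5 = 5, removing each variable's own equation.
V_4 = max(V_1, V_3) + 1  [with V_1=2, V_3=-4]  = 3

3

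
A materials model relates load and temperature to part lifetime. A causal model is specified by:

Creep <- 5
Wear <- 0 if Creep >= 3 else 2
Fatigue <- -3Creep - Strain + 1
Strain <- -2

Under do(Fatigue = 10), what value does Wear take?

0

Under do(Fatigue=10), the mechanism Fatigue <- -3Creep - Strain + 1 is discarded; Fatigue is fixed at 10.
Since Wear is not a descendant of the intervened variable, it is unaffected.
Wear = 0 if Creep >= 3 else 2  [with Creep=5]  = 0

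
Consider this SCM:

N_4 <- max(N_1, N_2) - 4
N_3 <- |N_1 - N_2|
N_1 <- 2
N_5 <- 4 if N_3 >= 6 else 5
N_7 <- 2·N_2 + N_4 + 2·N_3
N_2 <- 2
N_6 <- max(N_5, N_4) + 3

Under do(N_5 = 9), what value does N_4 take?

The intervention breaks the incoming arrows to N_5: N_5 <- 4 if N_3 >= 6 else 5 no longer applies, and N_5 = 9.
Since N_4 is not a descendant of the intervened variable, it is unaffected.
N_4 = max(N_1, N_2) - 4  [with N_1=2, N_2=2]  = -2

-2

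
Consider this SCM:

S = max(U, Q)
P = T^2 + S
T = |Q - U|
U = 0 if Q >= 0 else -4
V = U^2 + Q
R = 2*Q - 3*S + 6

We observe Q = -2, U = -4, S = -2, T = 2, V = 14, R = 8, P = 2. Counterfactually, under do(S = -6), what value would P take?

The intervention breaks the incoming arrows to S: S = max(U, Q) no longer applies, and S = -6.
U = 0 if Q >= 0 else -4  [with Q=-2]  = -4
T = |Q - U|  [with Q=-2, U=-4]  = 2
P = T^2 + S  [with T=2, S=-6]  = -2

-2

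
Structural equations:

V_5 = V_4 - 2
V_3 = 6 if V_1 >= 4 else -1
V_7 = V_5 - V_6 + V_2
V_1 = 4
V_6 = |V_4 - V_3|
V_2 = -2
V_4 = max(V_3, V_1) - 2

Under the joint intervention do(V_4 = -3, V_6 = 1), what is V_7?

Setting V_4 = -3, V_6 = 1 by intervention discards those variables' equations.
V_5 = V_4 - 2  [with V_4=-3]  = -5
V_7 = V_5 - V_6 + V_2  [with V_5=-5, V_6=1, V_2=-2]  = -8

-8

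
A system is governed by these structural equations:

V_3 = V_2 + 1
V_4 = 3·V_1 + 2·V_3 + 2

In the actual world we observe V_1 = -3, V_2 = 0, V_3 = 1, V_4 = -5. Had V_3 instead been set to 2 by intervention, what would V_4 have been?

-3

The intervention breaks the incoming arrows to V_3: V_3 = V_2 + 1 no longer applies, and V_3 = 2.
V_4 = 3·V_1 + 2·V_3 + 2  [with V_1=-3, V_3=2]  = -3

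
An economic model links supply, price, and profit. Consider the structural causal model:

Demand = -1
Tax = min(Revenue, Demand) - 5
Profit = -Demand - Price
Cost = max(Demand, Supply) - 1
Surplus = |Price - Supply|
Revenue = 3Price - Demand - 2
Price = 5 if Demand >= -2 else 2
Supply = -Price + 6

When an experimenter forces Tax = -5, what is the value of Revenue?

do(Tax=-5) replaces the equation Tax = min(Revenue, Demand) - 5 with the constant Tax = -5.
Since Revenue is not a descendant of the intervened variable, it is unaffected.
Price = 5 if Demand >= -2 else 2  [with Demand=-1]  = 5
Revenue = 3Price - Demand - 2  [with Price=5, Demand=-1]  = 14

14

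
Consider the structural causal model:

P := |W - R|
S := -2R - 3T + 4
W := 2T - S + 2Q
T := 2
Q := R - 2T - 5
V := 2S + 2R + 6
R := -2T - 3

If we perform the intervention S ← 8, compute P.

The intervention breaks the incoming arrows to S: S := -2R - 3T + 4 no longer applies, and S = 8.
R = -2T - 3  [with T=2]  = -7
Q = R - 2T - 5  [with R=-7, T=2]  = -16
W = 2T - S + 2Q  [with T=2, S=8, Q=-16]  = -36
P = |W - R|  [with W=-36, R=-7]  = 29

29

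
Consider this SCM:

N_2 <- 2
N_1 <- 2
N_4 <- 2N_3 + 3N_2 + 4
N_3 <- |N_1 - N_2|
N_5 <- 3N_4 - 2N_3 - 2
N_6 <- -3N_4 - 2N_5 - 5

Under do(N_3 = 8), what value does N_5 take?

do(N_3=8) replaces the equation N_3 <- |N_1 - N_2| with the constant N_3 = 8.
N_4 = 2N_3 + 3N_2 + 4  [with N_3=8, N_2=2]  = 26
N_5 = 3N_4 - 2N_3 - 2  [with N_4=26, N_3=8]  = 60

60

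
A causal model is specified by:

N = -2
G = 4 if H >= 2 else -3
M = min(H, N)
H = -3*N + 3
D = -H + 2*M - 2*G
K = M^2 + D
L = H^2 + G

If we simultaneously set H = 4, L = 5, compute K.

-12

Setting H = 4, L = 5 by intervention discards those variables' equations.
M = min(H, N)  [with H=4, N=-2]  = -2
G = 4 if H >= 2 else -3  [with H=4]  = 4
D = -H + 2*M - 2*G  [with H=4, M=-2, G=4]  = -16
K = M^2 + D  [with M=-2, D=-16]  = -12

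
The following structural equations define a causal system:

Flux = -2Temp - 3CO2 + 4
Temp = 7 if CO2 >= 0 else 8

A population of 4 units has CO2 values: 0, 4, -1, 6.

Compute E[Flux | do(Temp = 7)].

do(Temp=7) breaks Temp's dependence on CO2. With Temp=7 fixed, Flux across the units is -10, -22, -7, -28, mean -16.75.

-16.75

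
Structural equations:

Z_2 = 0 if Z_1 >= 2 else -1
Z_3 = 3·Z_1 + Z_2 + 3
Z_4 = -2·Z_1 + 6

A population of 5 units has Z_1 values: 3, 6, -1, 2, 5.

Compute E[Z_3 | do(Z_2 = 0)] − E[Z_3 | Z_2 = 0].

-3

Every unit gets Z_2=0 under the intervention. Z_3 values become 12, 21, 0, 9, 18; E[Z_3|do(Z_2=0)] = 12.
E[Z_3|Z_2=0] averages over only the 4 units with Z_2=0 (Z_1 = 3, 6, 2, 5): Z_3 = 12, 21, 9, 18, mean 15.
Difference = 12 − 15 = -3.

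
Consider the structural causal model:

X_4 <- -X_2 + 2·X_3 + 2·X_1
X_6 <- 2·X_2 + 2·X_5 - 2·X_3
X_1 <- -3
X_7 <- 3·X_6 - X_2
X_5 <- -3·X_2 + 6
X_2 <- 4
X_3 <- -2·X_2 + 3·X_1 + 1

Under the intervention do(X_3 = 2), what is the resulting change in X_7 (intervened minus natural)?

The intervention breaks the incoming arrows to X_3: X_3 <- -2·X_2 + 3·X_1 + 1 no longer applies, and X_3 = 2.
X_5 = -3·X_2 + 6  [with X_2=4]  = -6
X_6 = 2·X_2 + 2·X_5 - 2·X_3  [with X_2=4, X_5=-6, X_3=2]  = -8
X_7 = 3·X_6 - X_2  [with X_6=-8, X_2=4]  = -28
Without intervention: X_3 = -2·X_2 + 3·X_1 + 1  [with X_2=4, X_1=-3]  = -16; X_5 = -3·X_2 + 6  [with X_2=4]  = -6; X_6 = 2·X_2 + 2·X_5 - 2·X_3  [with X_2=4, X_5=-6, X_3=-16]  = 28; X_7 = 3·X_6 - X_2  [with X_6=28, X_2=4]  = 80.
Change = -28 − 80 = -108.

-108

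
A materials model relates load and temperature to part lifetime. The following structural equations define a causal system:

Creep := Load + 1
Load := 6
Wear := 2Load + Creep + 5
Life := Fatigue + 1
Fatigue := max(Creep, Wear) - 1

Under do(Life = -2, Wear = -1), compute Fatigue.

6

Under do(Life = -2, Wear = -1), each intervened variable's structural equation is replaced by its fixed value.
Creep = Load + 1  [with Load=6]  = 7
Fatigue = max(Creep, Wear) - 1  [with Creep=7, Wear=-1]  = 6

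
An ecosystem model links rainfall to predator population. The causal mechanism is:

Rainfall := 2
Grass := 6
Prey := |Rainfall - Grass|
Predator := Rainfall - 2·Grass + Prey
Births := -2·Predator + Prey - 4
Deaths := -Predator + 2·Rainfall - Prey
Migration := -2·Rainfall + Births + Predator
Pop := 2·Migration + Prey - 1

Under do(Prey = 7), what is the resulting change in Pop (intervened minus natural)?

3

The intervention breaks the incoming arrows to Prey: Prey := |Rainfall - Grass| no longer applies, and Prey = 7.
Predator = Rainfall - 2·Grass + Prey  [with Rainfall=2, Grass=6, Prey=7]  = -3
Births = -2·Predator + Prey - 4  [with Predator=-3, Prey=7]  = 9
Migration = -2·Rainfall + Births + Predator  [with Rainfall=2, Births=9, Predator=-3]  = 2
Pop = 2·Migration + Prey - 1  [with Migration=2, Prey=7]  = 10
Without intervention: Prey = |Rainfall - Grass|  [with Rainfall=2, Grass=6]  = 4; Predator = Rainfall - 2·Grass + Prey  [with Rainfall=2, Grass=6, Prey=4]  = -6; Births = -2·Predator + Prey - 4  [with Predator=-6, Prey=4]  = 12; Migration = -2·Rainfall + Births + Predator  [with Rainfall=2, Births=12, Predator=-6]  = 2; Pop = 2·Migration + Prey - 1  [with Migration=2, Prey=4]  = 7.
Change = 10 − 7 = 3.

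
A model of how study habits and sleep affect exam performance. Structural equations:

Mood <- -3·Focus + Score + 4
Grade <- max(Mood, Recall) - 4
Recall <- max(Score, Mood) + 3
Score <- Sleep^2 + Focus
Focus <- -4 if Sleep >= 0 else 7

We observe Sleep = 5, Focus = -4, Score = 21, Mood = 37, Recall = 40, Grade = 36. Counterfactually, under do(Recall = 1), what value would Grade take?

33

The intervention breaks the incoming arrows to Recall: Recall <- max(Score, Mood) + 3 no longer applies, and Recall = 1.
Focus = -4 if Sleep >= 0 else 7  [with Sleep=5]  = -4
Score = Sleep^2 + Focus  [with Sleep=5, Focus=-4]  = 21
Mood = -3·Focus + Score + 4  [with Focus=-4, Score=21]  = 37
Grade = max(Mood, Recall) - 4  [with Mood=37, Recall=1]  = 33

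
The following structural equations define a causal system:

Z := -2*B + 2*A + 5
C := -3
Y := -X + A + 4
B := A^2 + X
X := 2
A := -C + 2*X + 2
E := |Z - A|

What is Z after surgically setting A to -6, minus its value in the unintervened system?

60

do(A=-6) replaces the equation A := -C + 2*X + 2 with the constant A = -6.
B = A^2 + X  [with A=-6, X=2]  = 38
Z = -2*B + 2*A + 5  [with B=38, A=-6]  = -83
Without intervention: A = -C + 2*X + 2  [with C=-3, X=2]  = 9; B = A^2 + X  [with A=9, X=2]  = 83; Z = -2*B + 2*A + 5  [with B=83, A=9]  = -143.
Change = -83 − (-143) = 60.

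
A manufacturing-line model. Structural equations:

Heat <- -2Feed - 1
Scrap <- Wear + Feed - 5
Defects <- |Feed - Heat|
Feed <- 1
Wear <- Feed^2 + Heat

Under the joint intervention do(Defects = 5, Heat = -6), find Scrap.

The joint intervention fixes Defects = 5, Heat = -6, removing each variable's own equation.
Wear = Feed^2 + Heat  [with Feed=1, Heat=-6]  = -5
Scrap = Wear + Feed - 5  [with Wear=-5, Feed=1]  = -9

-9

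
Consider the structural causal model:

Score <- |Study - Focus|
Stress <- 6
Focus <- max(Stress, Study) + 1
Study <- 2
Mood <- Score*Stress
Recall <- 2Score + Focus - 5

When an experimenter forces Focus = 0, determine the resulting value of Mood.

12

do(Focus=0) replaces the equation Focus <- max(Stress, Study) + 1 with the constant Focus = 0.
Score = |Study - Focus|  [with Study=2, Focus=0]  = 2
Mood = Score*Stress  [with Score=2, Stress=6]  = 12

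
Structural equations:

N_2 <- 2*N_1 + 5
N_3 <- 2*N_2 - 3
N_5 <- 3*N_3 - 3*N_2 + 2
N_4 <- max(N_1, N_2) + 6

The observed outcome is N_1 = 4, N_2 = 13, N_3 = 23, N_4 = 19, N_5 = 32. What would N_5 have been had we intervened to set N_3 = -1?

do(N_3=-1) replaces the equation N_3 <- 2*N_2 - 3 with the constant N_3 = -1.
N_2 = 2*N_1 + 5  [with N_1=4]  = 13
N_5 = 3*N_3 - 3*N_2 + 2  [with N_3=-1, N_2=13]  = -40

-40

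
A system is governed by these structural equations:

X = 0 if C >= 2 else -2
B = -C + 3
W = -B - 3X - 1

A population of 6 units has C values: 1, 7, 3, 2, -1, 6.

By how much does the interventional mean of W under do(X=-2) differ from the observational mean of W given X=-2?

3

Under do(X=-2), X's equation is replaced by X=-2 for every unit. Per-unit W: 3, 9, 5, 4, 1, 8. Mean = 5.
Observing X=-2 restricts to units where X's equation naturally yields -2: C ∈ {1, -1}. In that subpopulation W = 3, 1, mean 2.
Difference = 5 − 2 = 3.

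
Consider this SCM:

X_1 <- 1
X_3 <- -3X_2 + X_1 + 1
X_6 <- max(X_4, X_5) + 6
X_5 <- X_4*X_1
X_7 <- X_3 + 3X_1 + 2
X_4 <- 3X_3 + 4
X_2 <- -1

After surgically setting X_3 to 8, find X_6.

The intervention breaks the incoming arrows to X_3: X_3 <- -3X_2 + X_1 + 1 no longer applies, and X_3 = 8.
X_4 = 3X_3 + 4  [with X_3=8]  = 28
X_5 = X_4*X_1  [with X_4=28, X_1=1]  = 28
X_6 = max(X_4, X_5) + 6  [with X_4=28, X_5=28]  = 34

34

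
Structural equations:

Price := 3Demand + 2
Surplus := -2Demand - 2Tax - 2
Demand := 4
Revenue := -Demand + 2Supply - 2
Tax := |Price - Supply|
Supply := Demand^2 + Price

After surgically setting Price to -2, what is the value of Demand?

4

Under do(Price=-2), the mechanism Price := 3Demand + 2 is discarded; Price is fixed at -2.
Demand is not downstream of the intervention, so its value is determined by the original equations.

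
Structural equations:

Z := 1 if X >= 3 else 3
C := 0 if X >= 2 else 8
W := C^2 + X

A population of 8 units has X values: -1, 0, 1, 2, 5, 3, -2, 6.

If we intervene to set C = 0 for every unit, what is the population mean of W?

1.75

do(C=0) breaks C's dependence on X. With C=0 fixed, W across the units is -1, 0, 1, 2, 5, 3, -2, 6, mean 1.75.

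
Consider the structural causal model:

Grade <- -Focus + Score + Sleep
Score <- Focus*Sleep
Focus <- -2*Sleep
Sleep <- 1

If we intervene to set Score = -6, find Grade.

The intervention breaks the incoming arrows to Score: Score <- Focus*Sleep no longer applies, and Score = -6.
Focus = -2*Sleep  [with Sleep=1]  = -2
Grade = -Focus + Score + Sleep  [with Focus=-2, Score=-6, Sleep=1]  = -3

-3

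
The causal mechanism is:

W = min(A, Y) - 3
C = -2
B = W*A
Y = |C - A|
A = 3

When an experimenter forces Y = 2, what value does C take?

Under do(Y=2), the mechanism Y = |C - A| is discarded; Y is fixed at 2.
C is not downstream of the intervention, so its value is determined by the original equations.

-2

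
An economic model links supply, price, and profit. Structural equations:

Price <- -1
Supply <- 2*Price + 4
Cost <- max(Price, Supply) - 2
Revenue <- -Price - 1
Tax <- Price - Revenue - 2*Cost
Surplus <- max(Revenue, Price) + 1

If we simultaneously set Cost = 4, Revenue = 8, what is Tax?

-17

Setting Cost = 4, Revenue = 8 by intervention discards those variables' equations.
Tax = Price - Revenue - 2*Cost  [with Price=-1, Revenue=8, Cost=4]  = -17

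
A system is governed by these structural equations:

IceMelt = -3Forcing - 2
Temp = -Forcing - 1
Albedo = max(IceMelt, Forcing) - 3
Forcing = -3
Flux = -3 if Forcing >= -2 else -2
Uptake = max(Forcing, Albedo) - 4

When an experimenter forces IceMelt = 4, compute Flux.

do(IceMelt=4) replaces the equation IceMelt = -3Forcing - 2 with the constant IceMelt = 4.
Flux is not downstream of the intervention, so its value is determined by the original equations.
Flux = -3 if Forcing >= -2 else -2  [with Forcing=-3]  = -2

-2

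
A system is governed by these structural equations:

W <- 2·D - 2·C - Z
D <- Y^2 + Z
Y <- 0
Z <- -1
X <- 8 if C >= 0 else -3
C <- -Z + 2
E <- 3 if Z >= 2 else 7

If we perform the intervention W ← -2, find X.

8

Under do(W=-2), the mechanism W <- 2·D - 2·C - Z is discarded; W is fixed at -2.
Since X is not a descendant of the intervened variable, it is unaffected.
C = -Z + 2  [with Z=-1]  = 3
X = 8 if C >= 0 else -3  [with C=3]  = 8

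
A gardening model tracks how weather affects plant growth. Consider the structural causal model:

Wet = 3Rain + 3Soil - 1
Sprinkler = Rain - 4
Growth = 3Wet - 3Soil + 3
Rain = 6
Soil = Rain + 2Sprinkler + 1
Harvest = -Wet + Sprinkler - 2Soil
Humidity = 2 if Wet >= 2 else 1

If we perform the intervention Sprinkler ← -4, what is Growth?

do(Sprinkler=-4) replaces the equation Sprinkler = Rain - 4 with the constant Sprinkler = -4.
Soil = Rain + 2Sprinkler + 1  [with Rain=6, Sprinkler=-4]  = -1
Wet = 3Rain + 3Soil - 1  [with Rain=6, Soil=-1]  = 14
Growth = 3Wet - 3Soil + 3  [with Wet=14, Soil=-1]  = 48

48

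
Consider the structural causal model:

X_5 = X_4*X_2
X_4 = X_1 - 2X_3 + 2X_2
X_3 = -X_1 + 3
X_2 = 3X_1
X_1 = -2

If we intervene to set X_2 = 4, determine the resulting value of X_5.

do(X_2=4) replaces the equation X_2 = 3X_1 with the constant X_2 = 4.
X_3 = -X_1 + 3  [with X_1=-2]  = 5
X_4 = X_1 - 2X_3 + 2X_2  [with X_1=-2, X_3=5, X_2=4]  = -4
X_5 = X_4*X_2  [with X_4=-4, X_2=4]  = -16

-16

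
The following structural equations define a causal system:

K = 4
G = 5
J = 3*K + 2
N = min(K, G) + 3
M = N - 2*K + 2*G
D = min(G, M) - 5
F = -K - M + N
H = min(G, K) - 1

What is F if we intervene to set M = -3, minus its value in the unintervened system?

12

Under do(M=-3), the mechanism M = N - 2*K + 2*G is discarded; M is fixed at -3.
N = min(K, G) + 3  [with K=4, G=5]  = 7
F = -K - M + N  [with K=4, M=-3, N=7]  = 6
Without intervention: N = min(K, G) + 3  [with K=4, G=5]  = 7; M = N - 2*K + 2*G  [with N=7, K=4, G=5]  = 9; F = -K - M + N  [with K=4, M=9, N=7]  = -6.
Change = 6 − (-6) = 12.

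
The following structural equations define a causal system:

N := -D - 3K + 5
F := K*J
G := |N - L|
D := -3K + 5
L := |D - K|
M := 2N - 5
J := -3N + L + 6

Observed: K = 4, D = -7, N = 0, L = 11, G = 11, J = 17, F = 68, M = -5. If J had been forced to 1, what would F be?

4

Intervening sets J = 1 and removes its equation (J := -3N + L + 6).
F = K*J  [with K=4, J=1]  = 4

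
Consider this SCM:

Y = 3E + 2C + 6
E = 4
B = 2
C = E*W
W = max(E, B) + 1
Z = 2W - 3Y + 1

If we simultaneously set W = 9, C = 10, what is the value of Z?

Setting W = 9, C = 10 by intervention discards those variables' equations.
Y = 3E + 2C + 6  [with E=4, C=10]  = 38
Z = 2W - 3Y + 1  [with W=9, Y=38]  = -95

-95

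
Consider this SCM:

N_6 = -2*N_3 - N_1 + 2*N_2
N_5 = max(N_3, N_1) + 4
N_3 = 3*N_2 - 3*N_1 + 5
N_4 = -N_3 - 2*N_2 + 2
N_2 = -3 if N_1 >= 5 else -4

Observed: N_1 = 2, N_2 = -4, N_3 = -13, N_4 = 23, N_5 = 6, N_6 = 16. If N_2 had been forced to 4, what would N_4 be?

Under do(N_2=4), the mechanism N_2 = -3 if N_1 >= 5 else -4 is discarded; N_2 is fixed at 4.
N_3 = 3*N_2 - 3*N_1 + 5  [with N_2=4, N_1=2]  = 11
N_4 = -N_3 - 2*N_2 + 2  [with N_3=11, N_2=4]  = -17

-17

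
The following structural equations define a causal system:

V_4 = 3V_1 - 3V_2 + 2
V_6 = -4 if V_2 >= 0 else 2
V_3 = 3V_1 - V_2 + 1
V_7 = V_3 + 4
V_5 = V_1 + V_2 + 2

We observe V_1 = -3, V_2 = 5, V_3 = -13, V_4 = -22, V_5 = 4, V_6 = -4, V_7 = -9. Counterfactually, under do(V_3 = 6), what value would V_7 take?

The intervention breaks the incoming arrows to V_3: V_3 = 3V_1 - V_2 + 1 no longer applies, and V_3 = 6.
V_7 = V_3 + 4  [with V_3=6]  = 10

10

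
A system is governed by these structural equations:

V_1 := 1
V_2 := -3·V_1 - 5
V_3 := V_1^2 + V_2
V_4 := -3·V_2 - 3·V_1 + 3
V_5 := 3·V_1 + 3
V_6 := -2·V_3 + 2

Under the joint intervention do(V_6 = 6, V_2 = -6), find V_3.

The joint intervention fixes V_6 = 6, V_2 = -6, removing each variable's own equation.
V_3 = V_1^2 + V_2  [with V_1=1, V_2=-6]  = -5

-5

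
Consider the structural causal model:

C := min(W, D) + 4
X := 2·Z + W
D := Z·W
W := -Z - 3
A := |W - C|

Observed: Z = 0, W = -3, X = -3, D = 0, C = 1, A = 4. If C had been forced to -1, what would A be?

2

The intervention breaks the incoming arrows to C: C := min(W, D) + 4 no longer applies, and C = -1.
W = -Z - 3  [with Z=0]  = -3
A = |W - C|  [with W=-3, C=-1]  = 2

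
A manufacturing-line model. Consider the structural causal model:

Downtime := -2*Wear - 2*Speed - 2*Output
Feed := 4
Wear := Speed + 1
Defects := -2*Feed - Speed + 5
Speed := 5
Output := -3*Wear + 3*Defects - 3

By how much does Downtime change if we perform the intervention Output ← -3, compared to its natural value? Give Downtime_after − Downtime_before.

The intervention breaks the incoming arrows to Output: Output := -3*Wear + 3*Defects - 3 no longer applies, and Output = -3.
Wear = Speed + 1  [with Speed=5]  = 6
Downtime = -2*Wear - 2*Speed - 2*Output  [with Wear=6, Speed=5, Output=-3]  = -16
Without intervention: Wear = Speed + 1  [with Speed=5]  = 6; Defects = -2*Feed - Speed + 5  [with Feed=4, Speed=5]  = -8; Output = -3*Wear + 3*Defects - 3  [with Wear=6, Defects=-8]  = -45; Downtime = -2*Wear - 2*Speed - 2*Output  [with Wear=6, Speed=5, Output=-45]  = 68.
Change = -16 − 68 = -84.

-84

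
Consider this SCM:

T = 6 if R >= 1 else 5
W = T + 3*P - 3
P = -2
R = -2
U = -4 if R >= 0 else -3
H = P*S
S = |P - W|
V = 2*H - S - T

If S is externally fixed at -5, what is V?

do(S=-5) replaces the equation S = |P - W| with the constant S = -5.
T = 6 if R >= 1 else 5  [with R=-2]  = 5
H = P*S  [with P=-2, S=-5]  = 10
V = 2*H - S - T  [with H=10, S=-5, T=5]  = 20

20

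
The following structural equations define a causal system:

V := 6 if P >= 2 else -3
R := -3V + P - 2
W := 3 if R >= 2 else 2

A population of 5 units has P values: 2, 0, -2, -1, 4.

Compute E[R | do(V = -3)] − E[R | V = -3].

do(V=-3) breaks V's dependence on P. With V=-3 fixed, R across the units is 9, 7, 5, 6, 11, mean 7.6.
Observing V=-3 restricts to units where V's equation naturally yields -3: P ∈ {0, -2, -1}. In that subpopulation R = 7, 5, 6, mean 6.
Difference = 7.6 − 6 = 1.6.

1.6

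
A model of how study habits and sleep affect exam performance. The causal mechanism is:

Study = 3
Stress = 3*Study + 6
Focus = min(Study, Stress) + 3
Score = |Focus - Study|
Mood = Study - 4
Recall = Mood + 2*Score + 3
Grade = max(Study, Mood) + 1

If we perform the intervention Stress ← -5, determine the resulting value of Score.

5

Under do(Stress=-5), the mechanism Stress = 3*Study + 6 is discarded; Stress is fixed at -5.
Focus = min(Study, Stress) + 3  [with Study=3, Stress=-5]  = -2
Score = |Focus - Study|  [with Focus=-2, Study=3]  = 5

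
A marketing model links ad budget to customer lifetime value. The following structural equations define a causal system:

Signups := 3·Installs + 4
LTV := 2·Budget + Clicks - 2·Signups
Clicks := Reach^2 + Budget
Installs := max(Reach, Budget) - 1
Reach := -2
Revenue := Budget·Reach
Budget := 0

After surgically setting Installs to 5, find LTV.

The intervention breaks the incoming arrows to Installs: Installs := max(Reach, Budget) - 1 no longer applies, and Installs = 5.
Clicks = Reach^2 + Budget  [with Reach=-2, Budget=0]  = 4
Signups = 3·Installs + 4  [with Installs=5]  = 19
LTV = 2·Budget + Clicks - 2·Signups  [with Budget=0, Clicks=4, Signups=19]  = -34

-34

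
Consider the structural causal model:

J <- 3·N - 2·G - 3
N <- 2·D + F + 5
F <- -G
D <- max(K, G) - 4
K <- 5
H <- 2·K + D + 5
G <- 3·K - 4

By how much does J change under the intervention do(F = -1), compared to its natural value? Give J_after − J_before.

Under do(F=-1), the mechanism F <- -G is discarded; F is fixed at -1.
G = 3·K - 4  [with K=5]  = 11
D = max(K, G) - 4  [with K=5, G=11]  = 7
N = 2·D + F + 5  [with D=7, F=-1]  = 18
J = 3·N - 2·G - 3  [with N=18, G=11]  = 29
Without intervention: G = 3·K - 4  [with K=5]  = 11; D = max(K, G) - 4  [with K=5, G=11]  = 7; F = -G  [with G=11]  = -11; N = 2·D + F + 5  [with D=7, F=-11]  = 8; J = 3·N - 2·G - 3  [with N=8, G=11]  = -1.
Change = 29 − (-1) = 30.

30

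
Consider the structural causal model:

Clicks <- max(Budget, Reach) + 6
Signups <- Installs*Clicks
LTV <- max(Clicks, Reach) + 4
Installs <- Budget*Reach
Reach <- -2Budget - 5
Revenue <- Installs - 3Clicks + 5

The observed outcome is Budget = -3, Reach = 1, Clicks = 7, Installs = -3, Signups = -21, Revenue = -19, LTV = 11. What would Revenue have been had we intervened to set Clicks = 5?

-13

The intervention breaks the incoming arrows to Clicks: Clicks <- max(Budget, Reach) + 6 no longer applies, and Clicks = 5.
Reach = -2Budget - 5  [with Budget=-3]  = 1
Installs = Budget*Reach  [with Budget=-3, Reach=1]  = -3
Revenue = Installs - 3Clicks + 5  [with Installs=-3, Clicks=5]  = -13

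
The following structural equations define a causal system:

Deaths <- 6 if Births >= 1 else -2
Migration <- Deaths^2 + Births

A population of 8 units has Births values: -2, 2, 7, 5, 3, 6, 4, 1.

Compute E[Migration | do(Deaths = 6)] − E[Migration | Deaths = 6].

-0.75

The intervention sets Deaths=6 in all 8 units regardless of Births. Recomputing Migration per unit gives 34, 38, 43, 41, 39, 42, 40, 37; average 39.25.
E[Migration|Deaths=6] averages over only the 7 units with Deaths=6 (Births = 2, 7, 5, 3, 6, 4, 1): Migration = 38, 43, 41, 39, 42, 40, 37, mean 40.
Difference = 39.25 − 40 = -0.75.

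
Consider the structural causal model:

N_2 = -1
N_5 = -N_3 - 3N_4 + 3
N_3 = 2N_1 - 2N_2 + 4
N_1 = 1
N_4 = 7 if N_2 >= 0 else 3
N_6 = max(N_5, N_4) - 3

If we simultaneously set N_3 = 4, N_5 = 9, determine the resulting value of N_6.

6

Setting N_3 = 4, N_5 = 9 by intervention discards those variables' equations.
N_4 = 7 if N_2 >= 0 else 3  [with N_2=-1]  = 3
N_6 = max(N_5, N_4) - 3  [with N_5=9, N_4=3]  = 6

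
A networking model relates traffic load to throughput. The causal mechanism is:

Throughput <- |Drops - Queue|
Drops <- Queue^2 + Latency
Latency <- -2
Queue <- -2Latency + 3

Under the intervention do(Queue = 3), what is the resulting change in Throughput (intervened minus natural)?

Under do(Queue=3), the mechanism Queue <- -2Latency + 3 is discarded; Queue is fixed at 3.
Drops = Queue^2 + Latency  [with Queue=3, Latency=-2]  = 7
Throughput = |Drops - Queue|  [with Drops=7, Queue=3]  = 4
Without intervention: Queue = -2Latency + 3  [with Latency=-2]  = 7; Drops = Queue^2 + Latency  [with Queue=7, Latency=-2]  = 47; Throughput = |Drops - Queue|  [with Drops=47, Queue=7]  = 40.
Change = 4 − 40 = -36.

-36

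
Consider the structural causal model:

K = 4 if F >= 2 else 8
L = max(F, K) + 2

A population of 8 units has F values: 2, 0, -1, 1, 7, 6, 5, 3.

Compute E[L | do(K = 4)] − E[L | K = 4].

Every unit gets K=4 under the intervention. L values become 6, 6, 6, 6, 9, 8, 7, 6; E[L|do(K=4)] = 6.75.
E[L|K=4] averages over only the 5 units with K=4 (F = 2, 7, 6, 5, 3): L = 6, 9, 8, 7, 6, mean 7.2.
Difference = 6.75 − 7.2 = -0.45.

-0.45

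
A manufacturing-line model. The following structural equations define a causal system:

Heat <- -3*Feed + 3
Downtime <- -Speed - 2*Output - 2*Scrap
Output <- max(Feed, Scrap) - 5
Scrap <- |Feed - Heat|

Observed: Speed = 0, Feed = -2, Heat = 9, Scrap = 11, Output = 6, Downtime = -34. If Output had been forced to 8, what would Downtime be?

The intervention breaks the incoming arrows to Output: Output <- max(Feed, Scrap) - 5 no longer applies, and Output = 8.
Heat = -3*Feed + 3  [with Feed=-2]  = 9
Scrap = |Feed - Heat|  [with Feed=-2, Heat=9]  = 11
Downtime = -Speed - 2*Output - 2*Scrap  [with Speed=0, Output=8, Scrap=11]  = -38

-38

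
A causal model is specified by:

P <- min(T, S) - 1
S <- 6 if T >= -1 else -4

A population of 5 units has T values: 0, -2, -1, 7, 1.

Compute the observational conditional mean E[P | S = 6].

0.5

Conditioning on S=6 selects the 4 unit(s) with T ∈ {0, -1, 7, 1}. Their P values: -1, -2, 5, 0. Mean = 0.5.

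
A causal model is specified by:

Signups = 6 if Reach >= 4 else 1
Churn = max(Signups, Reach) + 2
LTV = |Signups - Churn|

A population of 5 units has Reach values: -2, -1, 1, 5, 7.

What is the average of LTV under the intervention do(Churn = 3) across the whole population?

2.4

The intervention sets Churn=3 in all 5 units regardless of Reach. Recomputing LTV per unit gives 2, 2, 2, 3, 3; average 2.4.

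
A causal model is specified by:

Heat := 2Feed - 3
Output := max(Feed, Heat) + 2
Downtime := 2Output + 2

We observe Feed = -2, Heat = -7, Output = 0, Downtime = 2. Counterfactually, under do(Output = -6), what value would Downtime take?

-10

The intervention breaks the incoming arrows to Output: Output := max(Feed, Heat) + 2 no longer applies, and Output = -6.
Downtime = 2Output + 2  [with Output=-6]  = -10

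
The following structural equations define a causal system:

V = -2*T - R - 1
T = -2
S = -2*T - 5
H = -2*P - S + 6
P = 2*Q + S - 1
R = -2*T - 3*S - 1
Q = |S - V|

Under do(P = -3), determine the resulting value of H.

Intervening sets P = -3 and removes its equation (P = 2*Q + S - 1).
S = -2*T - 5  [with T=-2]  = -1
H = -2*P - S + 6  [with P=-3, S=-1]  = 13

13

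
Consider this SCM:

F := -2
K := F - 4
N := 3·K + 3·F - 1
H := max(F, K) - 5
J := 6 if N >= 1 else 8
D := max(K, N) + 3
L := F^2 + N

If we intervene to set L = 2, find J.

The intervention breaks the incoming arrows to L: L := F^2 + N no longer applies, and L = 2.
J is not downstream of the intervention, so its value is determined by the original equations.
K = F - 4  [with F=-2]  = -6
N = 3·K + 3·F - 1  [with K=-6, F=-2]  = -25
J = 6 if N >= 1 else 8  [with N=-25]  = 8

8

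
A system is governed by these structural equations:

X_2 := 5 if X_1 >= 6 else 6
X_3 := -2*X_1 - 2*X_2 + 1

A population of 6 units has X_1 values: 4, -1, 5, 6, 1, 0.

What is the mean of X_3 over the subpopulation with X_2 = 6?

-14.6

Conditioning on X_2=6 selects the 5 unit(s) with X_1 ∈ {4, -1, 5, 1, 0}. Their X_3 values: -19, -9, -21, -13, -11. Mean = -14.6.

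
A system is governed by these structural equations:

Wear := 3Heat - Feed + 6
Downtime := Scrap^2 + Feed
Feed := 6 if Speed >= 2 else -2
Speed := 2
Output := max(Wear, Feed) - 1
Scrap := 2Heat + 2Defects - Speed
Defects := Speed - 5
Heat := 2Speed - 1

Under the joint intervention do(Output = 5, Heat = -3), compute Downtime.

Setting Output = 5, Heat = -3 by intervention discards those variables' equations.
Feed = 6 if Speed >= 2 else -2  [with Speed=2]  = 6
Defects = Speed - 5  [with Speed=2]  = -3
Scrap = 2Heat + 2Defects - Speed  [with Heat=-3, Defects=-3, Speed=2]  = -14
Downtime = Scrap^2 + Feed  [with Scrap=-14, Feed=6]  = 202

202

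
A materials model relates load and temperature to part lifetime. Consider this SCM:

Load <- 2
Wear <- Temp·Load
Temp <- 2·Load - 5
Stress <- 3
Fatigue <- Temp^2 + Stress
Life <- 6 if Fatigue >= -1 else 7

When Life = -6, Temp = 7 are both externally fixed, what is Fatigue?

52

Under do(Life = -6, Temp = 7), each intervened variable's structural equation is replaced by its fixed value.
Fatigue = Temp^2 + Stress  [with Temp=7, Stress=3]  = 52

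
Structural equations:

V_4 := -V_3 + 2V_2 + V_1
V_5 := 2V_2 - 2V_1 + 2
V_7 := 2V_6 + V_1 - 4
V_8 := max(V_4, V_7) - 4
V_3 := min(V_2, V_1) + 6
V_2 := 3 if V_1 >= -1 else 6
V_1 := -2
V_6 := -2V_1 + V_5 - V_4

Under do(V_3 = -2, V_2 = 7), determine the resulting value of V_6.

Setting V_3 = -2, V_2 = 7 by intervention discards those variables' equations.
V_4 = -V_3 + 2V_2 + V_1  [with V_3=-2, V_2=7, V_1=-2]  = 14
V_5 = 2V_2 - 2V_1 + 2  [with V_2=7, V_1=-2]  = 20
V_6 = -2V_1 + V_5 - V_4  [with V_1=-2, V_5=20, V_4=14]  = 10

10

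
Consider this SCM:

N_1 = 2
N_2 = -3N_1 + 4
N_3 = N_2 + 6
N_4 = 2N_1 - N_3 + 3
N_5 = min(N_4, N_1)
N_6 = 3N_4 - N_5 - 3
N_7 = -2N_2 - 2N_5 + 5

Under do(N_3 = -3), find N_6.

The intervention breaks the incoming arrows to N_3: N_3 = N_2 + 6 no longer applies, and N_3 = -3.
N_4 = 2N_1 - N_3 + 3  [with N_1=2, N_3=-3]  = 10
N_5 = min(N_4, N_1)  [with N_4=10, N_1=2]  = 2
N_6 = 3N_4 - N_5 - 3  [with N_4=10, N_5=2]  = 25

25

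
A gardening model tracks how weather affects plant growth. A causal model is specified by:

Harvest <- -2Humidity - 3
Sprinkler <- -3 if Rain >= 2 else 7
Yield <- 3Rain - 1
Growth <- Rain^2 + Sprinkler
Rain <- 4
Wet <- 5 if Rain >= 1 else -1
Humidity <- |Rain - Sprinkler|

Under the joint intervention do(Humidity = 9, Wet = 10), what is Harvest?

The joint intervention fixes Humidity = 9, Wet = 10, removing each variable's own equation.
Harvest = -2Humidity - 3  [with Humidity=9]  = -21

-21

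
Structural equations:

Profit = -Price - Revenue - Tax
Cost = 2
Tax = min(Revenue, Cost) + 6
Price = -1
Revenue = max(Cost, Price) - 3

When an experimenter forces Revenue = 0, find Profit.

-5

do(Revenue=0) replaces the equation Revenue = max(Cost, Price) - 3 with the constant Revenue = 0.
Tax = min(Revenue, Cost) + 6  [with Revenue=0, Cost=2]  = 6
Profit = -Price - Revenue - Tax  [with Price=-1, Revenue=0, Tax=6]  = -5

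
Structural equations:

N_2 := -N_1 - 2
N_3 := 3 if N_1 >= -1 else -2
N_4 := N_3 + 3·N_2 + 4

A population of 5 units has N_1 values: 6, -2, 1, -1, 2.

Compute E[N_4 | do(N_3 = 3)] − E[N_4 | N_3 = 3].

The intervention sets N_3=3 in all 5 units regardless of N_1. Recomputing N_4 per unit gives -17, 7, -2, 4, -5; average -2.6.
Conditioning on N_3=3 selects the 4 unit(s) with N_1 ∈ {6, 1, -1, 2}. Their N_4 values: -17, -2, 4, -5. Mean = -5.
Difference = -2.6 − (-5) = 2.4.

2.4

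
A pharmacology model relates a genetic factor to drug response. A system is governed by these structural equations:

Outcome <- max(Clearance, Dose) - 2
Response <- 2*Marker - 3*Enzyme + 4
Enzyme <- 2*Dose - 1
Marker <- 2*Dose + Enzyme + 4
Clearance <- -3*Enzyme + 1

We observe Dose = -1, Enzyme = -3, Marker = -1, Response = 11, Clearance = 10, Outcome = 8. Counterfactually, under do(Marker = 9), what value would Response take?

The intervention breaks the incoming arrows to Marker: Marker <- 2*Dose + Enzyme + 4 no longer applies, and Marker = 9.
Enzyme = 2*Dose - 1  [with Dose=-1]  = -3
Response = 2*Marker - 3*Enzyme + 4  [with Marker=9, Enzyme=-3]  = 31

31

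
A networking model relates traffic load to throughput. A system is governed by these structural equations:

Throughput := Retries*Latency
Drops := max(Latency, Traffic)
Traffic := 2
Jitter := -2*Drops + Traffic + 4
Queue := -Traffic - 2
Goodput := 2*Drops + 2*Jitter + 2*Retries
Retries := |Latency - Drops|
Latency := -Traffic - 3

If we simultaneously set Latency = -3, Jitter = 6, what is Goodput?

Setting Latency = -3, Jitter = 6 by intervention discards those variables' equations.
Drops = max(Latency, Traffic)  [with Latency=-3, Traffic=2]  = 2
Retries = |Latency - Drops|  [with Latency=-3, Drops=2]  = 5
Goodput = 2*Drops + 2*Jitter + 2*Retries  [with Drops=2, Jitter=6, Retries=5]  = 26

26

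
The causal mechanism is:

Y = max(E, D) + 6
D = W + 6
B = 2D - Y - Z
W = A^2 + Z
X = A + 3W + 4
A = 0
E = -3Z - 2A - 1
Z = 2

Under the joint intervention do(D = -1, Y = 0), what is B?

-4

Under do(D = -1, Y = 0), each intervened variable's structural equation is replaced by its fixed value.
B = 2D - Y - Z  [with D=-1, Y=0, Z=2]  = -4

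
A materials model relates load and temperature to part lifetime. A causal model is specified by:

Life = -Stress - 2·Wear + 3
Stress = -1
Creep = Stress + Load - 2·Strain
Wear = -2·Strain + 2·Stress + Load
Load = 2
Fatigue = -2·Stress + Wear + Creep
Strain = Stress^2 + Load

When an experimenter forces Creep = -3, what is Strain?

3

Under do(Creep=-3), the mechanism Creep = Stress + Load - 2·Strain is discarded; Creep is fixed at -3.
Since Strain is not a descendant of the intervened variable, it is unaffected.
Strain = Stress^2 + Load  [with Stress=-1, Load=2]  = 3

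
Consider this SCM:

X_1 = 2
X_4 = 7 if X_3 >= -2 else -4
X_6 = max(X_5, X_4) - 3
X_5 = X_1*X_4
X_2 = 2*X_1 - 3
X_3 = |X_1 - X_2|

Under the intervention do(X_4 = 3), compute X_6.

Under do(X_4=3), the mechanism X_4 = 7 if X_3 >= -2 else -4 is discarded; X_4 is fixed at 3.
X_5 = X_1*X_4  [with X_1=2, X_4=3]  = 6
X_6 = max(X_5, X_4) - 3  [with X_5=6, X_4=3]  = 3

3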